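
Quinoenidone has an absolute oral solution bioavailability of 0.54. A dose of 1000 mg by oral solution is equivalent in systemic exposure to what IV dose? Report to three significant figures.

Systemic exposure from an extravascular dose = F × D_ev, so the equivalent IV dose is F × D_ev.
D_iv = F × D_ev = 0.54 × 1000 = 540 mg

D_iv = 540 mg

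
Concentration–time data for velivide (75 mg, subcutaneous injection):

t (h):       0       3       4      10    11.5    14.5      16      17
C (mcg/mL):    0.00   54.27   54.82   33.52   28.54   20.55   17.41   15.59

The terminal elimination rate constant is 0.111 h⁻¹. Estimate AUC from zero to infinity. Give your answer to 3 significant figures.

AUC = 707 mcg/mL·h

Trapezoidal AUC_0→17:
  [0→3]: (0.00+54.27)/2 × 3 = 81.405
  [3→4]: (54.27+54.82)/2 × 1 = 54.545
  [4→10]: (54.82+33.52)/2 × 6 = 265.02
  [10→11.5]: (33.52+28.54)/2 × 1.5 = 46.545
  [11.5→14.5]: (28.54+20.55)/2 × 3 = 73.635
  [14.5→16]: (20.55+17.41)/2 × 1.5 = 28.47
  [16→17]: (17.41+15.59)/2 × 1 = 16.5
  Sum = 566.12 mcg/mL·h
Extrapolated tail: C_last / k_e = 15.59 / 0.111 = 140.450
AUC_0→∞ = 566.12 + 140.450 = 706.57 mcg/mL·h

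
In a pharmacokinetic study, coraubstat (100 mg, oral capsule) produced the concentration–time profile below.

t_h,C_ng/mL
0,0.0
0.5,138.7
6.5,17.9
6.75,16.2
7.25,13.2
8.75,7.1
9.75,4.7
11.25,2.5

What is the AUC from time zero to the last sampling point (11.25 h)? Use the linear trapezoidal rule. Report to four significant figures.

Trapezoidal AUC_0→11.25:
  [0→0.5]: (0.0+138.7)/2 × 0.5 = 34.675
  [0.5→6.5]: (138.7+17.9)/2 × 6 = 469.8
  [6.5→6.75]: (17.9+16.2)/2 × 0.25 = 4.2625
  [6.75→7.25]: (16.2+13.2)/2 × 0.5 = 7.35
  [7.25→8.75]: (13.2+7.1)/2 × 1.5 = 15.225
  [8.75→9.75]: (7.1+4.7)/2 × 1 = 5.9
  [9.75→11.25]: (4.7+2.5)/2 × 1.5 = 5.4
  Sum = 542.6125 ng/mL·h

AUC = 542.6 ng/mL·h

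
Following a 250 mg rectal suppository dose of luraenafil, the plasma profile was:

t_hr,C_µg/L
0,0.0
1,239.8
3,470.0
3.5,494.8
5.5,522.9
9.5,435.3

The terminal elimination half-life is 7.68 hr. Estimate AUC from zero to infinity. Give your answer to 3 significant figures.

AUC = 8830 µg/L·hr

Trapezoidal AUC_0→9.5:
  [0→1]: (0.0+239.8)/2 × 1 = 119.9
  [1→3]: (239.8+470.0)/2 × 2 = 709.8
  [3→3.5]: (470.0+494.8)/2 × 0.5 = 241.2
  [3.5→5.5]: (494.8+522.9)/2 × 2 = 1017.7
  [5.5→9.5]: (522.9+435.3)/2 × 4 = 1916.4
  Sum = 4005.0 µg/L·hr
k_e = ln2 / t½ = 0.693147 / 7.68 = 0.0903 hr^-1
Extrapolated tail: C_last / k_e = 435.3 / 0.0903 = 4820.598
AUC_0→∞ = 4005.0 + 4820.598 = 8825.598 µg/L·hr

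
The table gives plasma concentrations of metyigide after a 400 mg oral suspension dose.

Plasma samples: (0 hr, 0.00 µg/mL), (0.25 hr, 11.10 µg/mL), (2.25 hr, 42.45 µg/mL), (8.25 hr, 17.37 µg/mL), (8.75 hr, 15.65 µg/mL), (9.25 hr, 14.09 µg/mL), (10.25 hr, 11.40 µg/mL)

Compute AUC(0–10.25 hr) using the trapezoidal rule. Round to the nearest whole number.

AUC = 263 µg/mL·hr

Trapezoidal AUC_0→10.25:
  [0→0.25]: (0.00+11.10)/2 × 0.25 = 1.3875
  [0.25→2.25]: (11.10+42.45)/2 × 2 = 53.55
  [2.25→8.25]: (42.45+17.37)/2 × 6 = 179.46
  [8.25→8.75]: (17.37+15.65)/2 × 0.5 = 8.255
  [8.75→9.25]: (15.65+14.09)/2 × 0.5 = 7.435
  [9.25→10.25]: (14.09+11.40)/2 × 1 = 12.745
  Sum = 262.8325 µg/mL·hr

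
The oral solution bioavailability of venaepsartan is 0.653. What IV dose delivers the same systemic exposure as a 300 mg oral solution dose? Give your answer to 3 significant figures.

Systemic exposure from an extravascular dose = F × D_ev, so the equivalent IV dose is F × D_ev.
D_iv = F × D_ev = 0.653 × 300 = 195.9 mg

D_iv = 196 mg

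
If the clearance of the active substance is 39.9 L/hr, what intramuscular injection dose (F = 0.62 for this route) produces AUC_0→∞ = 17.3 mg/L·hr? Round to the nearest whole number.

Dose = CL × AUC_0→∞ / F
     = 39.9 × 17.3 / 0.62 = 1113.34 mg

Dose = 1113 mg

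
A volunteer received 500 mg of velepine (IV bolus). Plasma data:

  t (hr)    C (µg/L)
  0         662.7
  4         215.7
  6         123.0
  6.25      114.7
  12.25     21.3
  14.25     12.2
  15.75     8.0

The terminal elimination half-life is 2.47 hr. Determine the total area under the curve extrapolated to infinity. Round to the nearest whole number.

AUC = 2610 µg/L·hr

Trapezoidal AUC_0→15.75:
  [0→4]: (662.7+215.7)/2 × 4 = 1756.8
  [4→6]: (215.7+123.0)/2 × 2 = 338.7
  [6→6.25]: (123.0+114.7)/2 × 0.25 = 29.7125
  [6.25→12.25]: (114.7+21.3)/2 × 6 = 408.0
  [12.25→14.25]: (21.3+12.2)/2 × 2 = 33.5
  [14.25→15.75]: (12.2+8.0)/2 × 1.5 = 15.15
  Sum = 2581.8625 µg/L·hr
k_e = ln2 / t½ = 0.693147 / 2.47 = 0.2806 hr^-1
Extrapolated tail: C_last / k_e = 8.0 / 0.2806 = 28.510
AUC_0→∞ = 2581.8625 + 28.510 = 2610.3725 µg/L·hr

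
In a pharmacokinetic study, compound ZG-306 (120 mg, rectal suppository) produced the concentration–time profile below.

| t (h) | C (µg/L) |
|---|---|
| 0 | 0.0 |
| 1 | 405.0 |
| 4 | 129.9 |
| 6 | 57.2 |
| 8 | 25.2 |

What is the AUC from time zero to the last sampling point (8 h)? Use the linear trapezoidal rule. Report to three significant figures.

Trapezoidal AUC_0→8:
  [0→1]: (0.0+405.0)/2 × 1 = 202.5
  [1→4]: (405.0+129.9)/2 × 3 = 802.35
  [4→6]: (129.9+57.2)/2 × 2 = 187.1
  [6→8]: (57.2+25.2)/2 × 2 = 82.4
  Sum = 1274.35 µg/L·h

AUC = 1270 µg/L·h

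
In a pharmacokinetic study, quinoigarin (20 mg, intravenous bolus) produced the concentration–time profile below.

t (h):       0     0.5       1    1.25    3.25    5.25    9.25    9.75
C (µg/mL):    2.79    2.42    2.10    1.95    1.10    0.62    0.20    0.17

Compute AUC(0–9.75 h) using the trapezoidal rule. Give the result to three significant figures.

Trapezoidal AUC_0→9.75:
  [0→0.5]: (2.79+2.42)/2 × 0.5 = 1.3025
  [0.5→1]: (2.42+2.10)/2 × 0.5 = 1.13
  [1→1.25]: (2.10+1.95)/2 × 0.25 = 0.50625
  [1.25→3.25]: (1.95+1.10)/2 × 2 = 3.05
  [3.25→5.25]: (1.10+0.62)/2 × 2 = 1.72
  [5.25→9.25]: (0.62+0.20)/2 × 4 = 1.64
  [9.25→9.75]: (0.20+0.17)/2 × 0.5 = 0.0925
  Sum = 9.44125 µg/mL·h

AUC = 9.44 µg/mL·h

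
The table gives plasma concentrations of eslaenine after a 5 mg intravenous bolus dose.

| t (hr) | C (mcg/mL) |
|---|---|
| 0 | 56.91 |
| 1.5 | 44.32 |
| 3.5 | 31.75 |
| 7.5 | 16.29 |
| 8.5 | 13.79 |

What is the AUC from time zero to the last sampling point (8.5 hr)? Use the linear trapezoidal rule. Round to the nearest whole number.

Trapezoidal AUC_0→8.5:
  [0→1.5]: (56.91+44.32)/2 × 1.5 = 75.9225
  [1.5→3.5]: (44.32+31.75)/2 × 2 = 76.07
  [3.5→7.5]: (31.75+16.29)/2 × 4 = 96.08
  [7.5→8.5]: (16.29+13.79)/2 × 1 = 15.04
  Sum = 263.1125 mcg/mL·hr

AUC = 263 mcg/mL·hr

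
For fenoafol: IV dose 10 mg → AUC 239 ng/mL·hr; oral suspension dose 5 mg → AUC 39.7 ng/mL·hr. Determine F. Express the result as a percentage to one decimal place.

F = 33.2%

F = (AUC_ev / D_ev) / (AUC_iv / D_iv)
  = (39.7/5) / (239/10)
  = 7.94 / 23.9 = 0.3322
  = 33.22%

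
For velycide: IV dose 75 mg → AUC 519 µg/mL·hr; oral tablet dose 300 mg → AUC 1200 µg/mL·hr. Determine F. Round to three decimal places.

F = (AUC_ev / D_ev) / (AUC_iv / D_iv)
  = (1200/300) / (519/75)
  = 4 / 6.92 = 0.5780

F = 0.578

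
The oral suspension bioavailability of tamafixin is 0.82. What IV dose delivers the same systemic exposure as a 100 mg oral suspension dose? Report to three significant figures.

Systemic exposure from an extravascular dose = F × D_ev, so the equivalent IV dose is F × D_ev.
D_iv = F × D_ev = 0.82 × 100 = 82 mg

D_iv = 82.0 mg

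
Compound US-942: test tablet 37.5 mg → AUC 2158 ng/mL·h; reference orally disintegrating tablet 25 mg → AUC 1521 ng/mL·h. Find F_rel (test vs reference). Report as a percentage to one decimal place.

F_rel = 94.6%

F_rel = (AUC_test/D_test) / (AUC_ref/D_ref)
      = (2158/37.5) / (1521/25)
      = 57.5467 / 60.84 = 0.9459 = 94.59%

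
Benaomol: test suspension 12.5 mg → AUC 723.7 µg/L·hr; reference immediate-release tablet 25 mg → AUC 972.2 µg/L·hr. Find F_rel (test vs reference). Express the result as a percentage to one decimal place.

F_rel = 148.9%

F_rel = (AUC_test/D_test) / (AUC_ref/D_ref)
      = (723.7/12.5) / (972.2/25)
      = 57.896 / 38.888 = 1.4888 = 148.88%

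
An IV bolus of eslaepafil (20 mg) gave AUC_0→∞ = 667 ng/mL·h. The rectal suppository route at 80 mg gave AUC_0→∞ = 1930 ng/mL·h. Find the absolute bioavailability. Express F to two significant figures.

F = 0.72

F = (AUC_ev / D_ev) / (AUC_iv / D_iv)
  = (1930/80) / (667/20)
  = 24.125 / 33.35 = 0.7234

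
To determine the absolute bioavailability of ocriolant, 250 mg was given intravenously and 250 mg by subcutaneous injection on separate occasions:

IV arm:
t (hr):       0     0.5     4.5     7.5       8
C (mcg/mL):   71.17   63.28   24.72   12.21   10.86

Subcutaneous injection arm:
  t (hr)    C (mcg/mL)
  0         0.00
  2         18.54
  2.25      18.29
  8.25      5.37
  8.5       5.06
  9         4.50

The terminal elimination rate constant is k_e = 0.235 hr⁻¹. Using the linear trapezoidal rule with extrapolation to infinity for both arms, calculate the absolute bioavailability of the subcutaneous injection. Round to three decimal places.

Trapezoidal AUC_0→8 (IV):
  [0→0.5]: (71.17+63.28)/2 × 0.5 = 33.6125
  [0.5→4.5]: (63.28+24.72)/2 × 4 = 176.0
  [4.5→7.5]: (24.72+12.21)/2 × 3 = 55.395
  [7.5→8]: (12.21+10.86)/2 × 0.5 = 5.7675
  Sum = 270.775 mcg/mL·hr
IV tail: 10.86/0.235 = 46.213; AUC_iv,0→∞ = 270.775 + 46.213 = 316.988 mcg/mL·hr
Trapezoidal AUC_0→9 (subcutaneous injection):
  [0→2]: (0.00+18.54)/2 × 2 = 18.54
  [2→2.25]: (18.54+18.29)/2 × 0.25 = 4.60375
  [2.25→8.25]: (18.29+5.37)/2 × 6 = 70.98
  [8.25→8.5]: (5.37+5.06)/2 × 0.25 = 1.30375
  [8.5→9]: (5.06+4.50)/2 × 0.5 = 2.39
  Sum = 97.8175 mcg/mL·hr
subcutaneous injection tail: 4.50/0.235 = 19.149; AUC_ev,0→∞ = 97.8175 + 19.149 = 116.9665 mcg/mL·hr
F = (AUC_ev/D_ev)/(AUC_iv/D_iv) = (116.9665/250)/(316.988/250) = 0.467866/1.267952 = 0.3690

F = 0.369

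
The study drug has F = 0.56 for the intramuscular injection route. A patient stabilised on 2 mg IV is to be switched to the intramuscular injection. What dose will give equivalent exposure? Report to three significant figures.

D_intramuscular = 3.57 mg

For equal systemic exposure: F × D_ev = D_iv
D_ev = D_iv / F = 2 / 0.56 = 3.57143 mg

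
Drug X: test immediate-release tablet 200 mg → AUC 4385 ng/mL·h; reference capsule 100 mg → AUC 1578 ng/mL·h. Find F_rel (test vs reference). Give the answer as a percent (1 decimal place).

F_rel = (AUC_test/D_test) / (AUC_ref/D_ref)
      = (4385/200) / (1578/100)
      = 21.925 / 15.78 = 1.3894 = 138.94%

F_rel = 138.9%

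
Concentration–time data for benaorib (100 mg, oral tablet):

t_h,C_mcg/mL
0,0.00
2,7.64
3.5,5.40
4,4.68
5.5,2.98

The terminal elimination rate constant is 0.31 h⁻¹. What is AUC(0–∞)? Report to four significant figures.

Trapezoidal AUC_0→5.5:
  [0→2]: (0.00+7.64)/2 × 2 = 7.64
  [2→3.5]: (7.64+5.40)/2 × 1.5 = 9.78
  [3.5→4]: (5.40+4.68)/2 × 0.5 = 2.52
  [4→5.5]: (4.68+2.98)/2 × 1.5 = 5.745
  Sum = 25.685 mcg/mL·h
Extrapolated tail: C_last / k_e = 2.98 / 0.31 = 9.613
AUC_0→∞ = 25.685 + 9.613 = 35.298 mcg/mL·h

AUC = 35.30 mcg/mL·h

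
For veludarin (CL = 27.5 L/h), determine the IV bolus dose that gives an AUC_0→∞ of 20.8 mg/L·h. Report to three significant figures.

Dose = 572 mg

Dose_iv = CL × AUC_0→∞
     = 27.5 × 20.8 = 572 mg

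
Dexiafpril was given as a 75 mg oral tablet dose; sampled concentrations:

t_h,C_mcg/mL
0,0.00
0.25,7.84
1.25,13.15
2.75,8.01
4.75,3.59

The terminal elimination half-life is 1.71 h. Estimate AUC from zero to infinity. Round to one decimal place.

Trapezoidal AUC_0→4.75:
  [0→0.25]: (0.00+7.84)/2 × 0.25 = 0.98
  [0.25→1.25]: (7.84+13.15)/2 × 1 = 10.495
  [1.25→2.75]: (13.15+8.01)/2 × 1.5 = 15.87
  [2.75→4.75]: (8.01+3.59)/2 × 2 = 11.6
  Sum = 38.945 mcg/mL·h
k_e = ln2 / t½ = 0.693147 / 1.71 = 0.4053 h^-1
Extrapolated tail: C_last / k_e = 3.59 / 0.4053 = 8.858
AUC_0→∞ = 38.945 + 8.858 = 47.803 mcg/mL·h

AUC = 47.8 mcg/mL·h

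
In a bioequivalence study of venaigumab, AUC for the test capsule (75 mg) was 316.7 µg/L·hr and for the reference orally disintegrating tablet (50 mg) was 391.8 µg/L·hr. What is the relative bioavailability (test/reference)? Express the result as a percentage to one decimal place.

F_rel = (AUC_test/D_test) / (AUC_ref/D_ref)
      = (316.7/75) / (391.8/50)
      = 4.22267 / 7.836 = 0.5389 = 53.89%

F_rel = 53.9%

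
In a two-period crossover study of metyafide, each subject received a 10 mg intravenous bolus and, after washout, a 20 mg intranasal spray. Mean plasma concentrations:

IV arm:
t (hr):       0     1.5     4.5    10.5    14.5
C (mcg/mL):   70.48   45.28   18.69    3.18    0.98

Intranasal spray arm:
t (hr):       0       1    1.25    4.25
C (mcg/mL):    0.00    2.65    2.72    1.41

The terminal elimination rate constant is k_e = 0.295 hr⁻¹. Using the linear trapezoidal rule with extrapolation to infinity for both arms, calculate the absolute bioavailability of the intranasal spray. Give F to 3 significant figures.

F = 0.0249

Trapezoidal AUC_0→14.5 (IV):
  [0→1.5]: (70.48+45.28)/2 × 1.5 = 86.82
  [1.5→4.5]: (45.28+18.69)/2 × 3 = 95.955
  [4.5→10.5]: (18.69+3.18)/2 × 6 = 65.61
  [10.5→14.5]: (3.18+0.98)/2 × 4 = 8.32
  Sum = 256.705 mcg/mL·hr
IV tail: 0.98/0.295 = 3.322; AUC_iv,0→∞ = 256.705 + 3.322 = 260.027 mcg/mL·hr
Trapezoidal AUC_0→4.25 (intranasal spray):
  [0→1]: (0.00+2.65)/2 × 1 = 1.325
  [1→1.25]: (2.65+2.72)/2 × 0.25 = 0.67125
  [1.25→4.25]: (2.72+1.41)/2 × 3 = 6.195
  Sum = 8.19125 mcg/mL·hr
intranasal spray tail: 1.41/0.295 = 4.780; AUC_ev,0→∞ = 8.19125 + 4.780 = 12.97125 mcg/mL·hr
F = (AUC_ev/D_ev)/(AUC_iv/D_iv) = (12.97125/20)/(260.027/10) = 0.6485625/26.0027 = 0.0249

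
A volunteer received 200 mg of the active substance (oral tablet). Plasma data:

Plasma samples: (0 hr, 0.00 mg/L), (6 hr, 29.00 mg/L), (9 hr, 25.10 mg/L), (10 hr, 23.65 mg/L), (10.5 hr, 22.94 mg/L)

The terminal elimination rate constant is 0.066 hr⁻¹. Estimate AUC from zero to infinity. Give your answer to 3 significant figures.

AUC = 552 mg/L·hr

Trapezoidal AUC_0→10.5:
  [0→6]: (0.00+29.00)/2 × 6 = 87.0
  [6→9]: (29.00+25.10)/2 × 3 = 81.15
  [9→10]: (25.10+23.65)/2 × 1 = 24.375
  [10→10.5]: (23.65+22.94)/2 × 0.5 = 11.6475
  Sum = 204.1725 mg/L·hr
Extrapolated tail: C_last / k_e = 22.94 / 0.066 = 347.576
AUC_0→∞ = 204.1725 + 347.576 = 551.7485 mg/L·hr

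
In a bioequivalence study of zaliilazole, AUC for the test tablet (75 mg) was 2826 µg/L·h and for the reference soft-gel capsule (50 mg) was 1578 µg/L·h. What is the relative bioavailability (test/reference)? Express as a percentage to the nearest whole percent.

F_rel = (AUC_test/D_test) / (AUC_ref/D_ref)
      = (2826/75) / (1578/50)
      = 37.68 / 31.56 = 1.1939 = 119.39%

F_rel = 119%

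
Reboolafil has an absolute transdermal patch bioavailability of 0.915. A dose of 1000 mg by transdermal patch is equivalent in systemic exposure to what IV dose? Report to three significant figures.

Systemic exposure from an extravascular dose = F × D_ev, so the equivalent IV dose is F × D_ev.
D_iv = F × D_ev = 0.915 × 1000 = 915 mg

D_iv = 915 mg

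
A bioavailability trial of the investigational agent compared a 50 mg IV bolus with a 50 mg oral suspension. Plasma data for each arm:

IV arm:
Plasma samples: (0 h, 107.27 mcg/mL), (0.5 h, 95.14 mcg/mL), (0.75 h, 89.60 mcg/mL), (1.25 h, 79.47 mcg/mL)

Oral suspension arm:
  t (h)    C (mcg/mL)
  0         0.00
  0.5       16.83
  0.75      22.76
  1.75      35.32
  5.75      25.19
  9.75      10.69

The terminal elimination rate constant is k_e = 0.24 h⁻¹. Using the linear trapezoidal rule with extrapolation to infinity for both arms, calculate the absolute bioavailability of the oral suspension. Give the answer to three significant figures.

F = 0.616

Trapezoidal AUC_0→1.25 (IV):
  [0→0.5]: (107.27+95.14)/2 × 0.5 = 50.6025
  [0.5→0.75]: (95.14+89.60)/2 × 0.25 = 23.0925
  [0.75→1.25]: (89.60+79.47)/2 × 0.5 = 42.2675
  Sum = 115.9625 mcg/mL·h
IV tail: 79.47/0.24 = 331.125; AUC_iv,0→∞ = 115.9625 + 331.125 = 447.0875 mcg/mL·h
Trapezoidal AUC_0→9.75 (oral suspension):
  [0→0.5]: (0.00+16.83)/2 × 0.5 = 4.2075
  [0.5→0.75]: (16.83+22.76)/2 × 0.25 = 4.94875
  [0.75→1.75]: (22.76+35.32)/2 × 1 = 29.04
  [1.75→5.75]: (35.32+25.19)/2 × 4 = 121.02
  [5.75→9.75]: (25.19+10.69)/2 × 4 = 71.76
  Sum = 230.97625 mcg/mL·h
oral suspension tail: 10.69/0.24 = 44.542; AUC_ev,0→∞ = 230.97625 + 44.542 = 275.51825 mcg/mL·h
F = (AUC_ev/D_ev)/(AUC_iv/D_iv) = (275.51825/50)/(447.0875/50) = 5.510365/8.94175 = 0.6163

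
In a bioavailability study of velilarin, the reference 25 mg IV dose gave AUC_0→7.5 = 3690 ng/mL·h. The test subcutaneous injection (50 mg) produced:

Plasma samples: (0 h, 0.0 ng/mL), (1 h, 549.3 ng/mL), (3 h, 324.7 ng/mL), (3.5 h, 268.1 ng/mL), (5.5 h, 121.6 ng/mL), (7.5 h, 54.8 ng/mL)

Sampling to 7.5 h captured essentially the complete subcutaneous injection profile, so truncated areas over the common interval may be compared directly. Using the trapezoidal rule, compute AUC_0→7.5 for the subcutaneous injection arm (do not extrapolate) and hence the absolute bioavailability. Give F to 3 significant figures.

Trapezoidal AUC_0→7.5 (subcutaneous injection):
  [0→1]: (0.0+549.3)/2 × 1 = 274.65
  [1→3]: (549.3+324.7)/2 × 2 = 874.0
  [3→3.5]: (324.7+268.1)/2 × 0.5 = 148.2
  [3.5→5.5]: (268.1+121.6)/2 × 2 = 389.7
  [5.5→7.5]: (121.6+54.8)/2 × 2 = 176.4
  Sum = 1862.95 ng/mL·h
F = (AUC_ev/D_ev)/(AUC_iv/D_iv) = (1862.95/50)/(3690/25) = 37.259/147.6 = 0.2524

F = 0.252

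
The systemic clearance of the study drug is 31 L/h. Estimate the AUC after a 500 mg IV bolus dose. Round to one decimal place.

AUC = 16.1 mg/L·h

AUC_0→∞ = Dose_iv / CL
        = 500 / 31 = 16.129 mg/L·h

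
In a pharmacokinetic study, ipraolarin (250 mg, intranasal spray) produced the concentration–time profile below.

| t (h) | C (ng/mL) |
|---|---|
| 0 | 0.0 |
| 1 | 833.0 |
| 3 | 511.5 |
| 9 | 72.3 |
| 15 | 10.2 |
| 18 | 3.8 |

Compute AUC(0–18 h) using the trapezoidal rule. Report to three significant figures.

Trapezoidal AUC_0→18:
  [0→1]: (0.0+833.0)/2 × 1 = 416.5
  [1→3]: (833.0+511.5)/2 × 2 = 1344.5
  [3→9]: (511.5+72.3)/2 × 6 = 1751.4
  [9→15]: (72.3+10.2)/2 × 6 = 247.5
  [15→18]: (10.2+3.8)/2 × 3 = 21.0
  Sum = 3780.9 ng/mL·h

AUC = 3780 ng/mL·h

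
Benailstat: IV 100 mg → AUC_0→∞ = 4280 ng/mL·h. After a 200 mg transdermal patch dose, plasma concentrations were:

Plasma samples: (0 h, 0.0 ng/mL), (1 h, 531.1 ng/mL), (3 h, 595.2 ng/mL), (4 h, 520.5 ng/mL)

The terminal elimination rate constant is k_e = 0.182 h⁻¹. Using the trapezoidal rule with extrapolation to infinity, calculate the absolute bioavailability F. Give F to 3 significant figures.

Trapezoidal AUC_0→4 (transdermal patch):
  [0→1]: (0.0+531.1)/2 × 1 = 265.55
  [1→3]: (531.1+595.2)/2 × 2 = 1126.3
  [3→4]: (595.2+520.5)/2 × 1 = 557.85
  Sum = 1949.7 ng/mL·h
Tail: C_last/k_e = 520.5/0.182 = 2859.890
AUC_0→∞ (transdermal patch) = 1949.7 + 2859.890 = 4809.59 ng/mL·h
F = (AUC_ev/D_ev)/(AUC_iv/D_iv) = (4809.59/200)/(4280/100) = 24.04795/42.8 = 0.5619

F = 0.562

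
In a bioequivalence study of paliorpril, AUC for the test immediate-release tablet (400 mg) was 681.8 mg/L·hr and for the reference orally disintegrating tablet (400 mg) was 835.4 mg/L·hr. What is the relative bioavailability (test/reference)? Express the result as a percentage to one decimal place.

F_rel = 81.6%

F_rel = (AUC_test/D_test) / (AUC_ref/D_ref)
      = (681.8/400) / (835.4/400)
      = 1.7045 / 2.0885 = 0.8161 = 81.61%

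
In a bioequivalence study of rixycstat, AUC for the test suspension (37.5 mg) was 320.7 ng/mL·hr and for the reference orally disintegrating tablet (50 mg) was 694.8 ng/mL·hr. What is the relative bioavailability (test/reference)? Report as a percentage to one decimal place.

F_rel = (AUC_test/D_test) / (AUC_ref/D_ref)
      = (320.7/37.5) / (694.8/50)
      = 8.552 / 13.896 = 0.6154 = 61.54%

F_rel = 61.5%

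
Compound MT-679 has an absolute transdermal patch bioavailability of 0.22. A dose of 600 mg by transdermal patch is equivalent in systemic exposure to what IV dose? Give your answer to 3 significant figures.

D_iv = 132 mg

Systemic exposure from an extravascular dose = F × D_ev, so the equivalent IV dose is F × D_ev.
D_iv = F × D_ev = 0.22 × 600 = 132 mg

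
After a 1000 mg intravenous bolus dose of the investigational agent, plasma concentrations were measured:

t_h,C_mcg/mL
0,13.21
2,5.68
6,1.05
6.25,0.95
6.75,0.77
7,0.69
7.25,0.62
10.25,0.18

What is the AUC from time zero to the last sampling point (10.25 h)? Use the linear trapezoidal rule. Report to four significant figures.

AUC = 34.58 mcg/mL·h

Trapezoidal AUC_0→10.25:
  [0→2]: (13.21+5.68)/2 × 2 = 18.89
  [2→6]: (5.68+1.05)/2 × 4 = 13.46
  [6→6.25]: (1.05+0.95)/2 × 0.25 = 0.25
  [6.25→6.75]: (0.95+0.77)/2 × 0.5 = 0.43
  [6.75→7]: (0.77+0.69)/2 × 0.25 = 0.1825
  [7→7.25]: (0.69+0.62)/2 × 0.25 = 0.16375
  [7.25→10.25]: (0.62+0.18)/2 × 3 = 1.2
  Sum = 34.57625 mcg/mL·h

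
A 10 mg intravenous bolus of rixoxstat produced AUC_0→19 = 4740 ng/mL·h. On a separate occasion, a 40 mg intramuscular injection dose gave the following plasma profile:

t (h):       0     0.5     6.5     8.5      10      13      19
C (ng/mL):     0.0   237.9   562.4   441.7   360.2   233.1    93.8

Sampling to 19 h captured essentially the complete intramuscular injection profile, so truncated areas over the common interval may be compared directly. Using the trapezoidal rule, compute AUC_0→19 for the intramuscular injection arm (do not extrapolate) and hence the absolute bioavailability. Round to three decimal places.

F = 0.313

Trapezoidal AUC_0→19 (intramuscular injection):
  [0→0.5]: (0.0+237.9)/2 × 0.5 = 59.475
  [0.5→6.5]: (237.9+562.4)/2 × 6 = 2400.9
  [6.5→8.5]: (562.4+441.7)/2 × 2 = 1004.1
  [8.5→10]: (441.7+360.2)/2 × 1.5 = 601.425
  [10→13]: (360.2+233.1)/2 × 3 = 889.95
  [13→19]: (233.1+93.8)/2 × 6 = 980.7
  Sum = 5936.55 ng/mL·h
F = (AUC_ev/D_ev)/(AUC_iv/D_iv) = (5936.55/40)/(4740/10) = 148.41375/474 = 0.3131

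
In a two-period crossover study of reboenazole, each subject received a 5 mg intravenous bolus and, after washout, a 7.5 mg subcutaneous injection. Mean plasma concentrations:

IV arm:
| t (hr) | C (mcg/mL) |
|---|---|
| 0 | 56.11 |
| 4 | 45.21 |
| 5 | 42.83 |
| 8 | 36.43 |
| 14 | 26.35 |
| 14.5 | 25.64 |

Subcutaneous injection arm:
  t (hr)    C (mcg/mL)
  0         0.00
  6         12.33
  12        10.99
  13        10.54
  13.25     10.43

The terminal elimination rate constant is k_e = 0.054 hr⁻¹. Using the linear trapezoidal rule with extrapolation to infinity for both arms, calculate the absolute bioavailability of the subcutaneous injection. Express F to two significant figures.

F = 0.20

Trapezoidal AUC_0→14.5 (IV):
  [0→4]: (56.11+45.21)/2 × 4 = 202.64
  [4→5]: (45.21+42.83)/2 × 1 = 44.02
  [5→8]: (42.83+36.43)/2 × 3 = 118.89
  [8→14]: (36.43+26.35)/2 × 6 = 188.34
  [14→14.5]: (26.35+25.64)/2 × 0.5 = 12.9975
  Sum = 566.8875 mcg/mL·hr
IV tail: 25.64/0.054 = 474.815; AUC_iv,0→∞ = 566.8875 + 474.815 = 1041.7025 mcg/mL·hr
Trapezoidal AUC_0→13.25 (subcutaneous injection):
  [0→6]: (0.00+12.33)/2 × 6 = 36.99
  [6→12]: (12.33+10.99)/2 × 6 = 69.96
  [12→13]: (10.99+10.54)/2 × 1 = 10.765
  [13→13.25]: (10.54+10.43)/2 × 0.25 = 2.62125
  Sum = 120.33625 mcg/mL·hr
subcutaneous injection tail: 10.43/0.054 = 193.148; AUC_ev,0→∞ = 120.33625 + 193.148 = 313.48425 mcg/mL·hr
F = (AUC_ev/D_ev)/(AUC_iv/D_iv) = (313.48425/7.5)/(1041.7025/5) = 41.7979/208.3405 = 0.2006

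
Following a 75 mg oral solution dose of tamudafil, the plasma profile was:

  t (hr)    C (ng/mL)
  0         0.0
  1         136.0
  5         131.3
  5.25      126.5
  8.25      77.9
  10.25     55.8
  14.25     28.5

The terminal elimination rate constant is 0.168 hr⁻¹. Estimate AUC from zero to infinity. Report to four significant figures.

Trapezoidal AUC_0→14.25:
  [0→1]: (0.0+136.0)/2 × 1 = 68.0
  [1→5]: (136.0+131.3)/2 × 4 = 534.6
  [5→5.25]: (131.3+126.5)/2 × 0.25 = 32.225
  [5.25→8.25]: (126.5+77.9)/2 × 3 = 306.6
  [8.25→10.25]: (77.9+55.8)/2 × 2 = 133.7
  [10.25→14.25]: (55.8+28.5)/2 × 4 = 168.6
  Sum = 1243.725 ng/mL·hr
Extrapolated tail: C_last / k_e = 28.5 / 0.168 = 169.643
AUC_0→∞ = 1243.725 + 169.643 = 1413.368 ng/mL·hr

AUC = 1413 ng/mL·hr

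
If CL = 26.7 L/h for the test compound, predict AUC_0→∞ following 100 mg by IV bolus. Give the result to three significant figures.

AUC = 3.75 mg/L·h

AUC_0→∞ = Dose_iv / CL
        = 100 / 26.7 = 3.74532 mg/L·h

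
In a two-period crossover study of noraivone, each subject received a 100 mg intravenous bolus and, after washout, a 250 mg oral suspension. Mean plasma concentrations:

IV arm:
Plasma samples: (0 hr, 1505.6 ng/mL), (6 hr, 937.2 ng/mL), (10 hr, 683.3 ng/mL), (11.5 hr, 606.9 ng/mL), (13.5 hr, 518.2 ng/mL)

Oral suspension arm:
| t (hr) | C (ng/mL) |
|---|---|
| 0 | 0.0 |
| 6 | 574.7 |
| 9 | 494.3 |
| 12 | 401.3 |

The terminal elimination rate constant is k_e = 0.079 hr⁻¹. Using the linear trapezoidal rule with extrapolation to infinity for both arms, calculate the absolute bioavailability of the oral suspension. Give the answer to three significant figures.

F = 0.203

Trapezoidal AUC_0→13.5 (IV):
  [0→6]: (1505.6+937.2)/2 × 6 = 7328.4
  [6→10]: (937.2+683.3)/2 × 4 = 3241.0
  [10→11.5]: (683.3+606.9)/2 × 1.5 = 967.65
  [11.5→13.5]: (606.9+518.2)/2 × 2 = 1125.1
  Sum = 12662.15 ng/mL·hr
IV tail: 518.2/0.079 = 6559.494; AUC_iv,0→∞ = 12662.15 + 6559.494 = 19221.644 ng/mL·hr
Trapezoidal AUC_0→12 (oral suspension):
  [0→6]: (0.0+574.7)/2 × 6 = 1724.1
  [6→9]: (574.7+494.3)/2 × 3 = 1603.5
  [9→12]: (494.3+401.3)/2 × 3 = 1343.4
  Sum = 4671.0 ng/mL·hr
oral suspension tail: 401.3/0.079 = 5079.747; AUC_ev,0→∞ = 4671.0 + 5079.747 = 9750.747 ng/mL·hr
F = (AUC_ev/D_ev)/(AUC_iv/D_iv) = (9750.747/250)/(19221.644/100) = 39.002988/192.21644 = 0.2029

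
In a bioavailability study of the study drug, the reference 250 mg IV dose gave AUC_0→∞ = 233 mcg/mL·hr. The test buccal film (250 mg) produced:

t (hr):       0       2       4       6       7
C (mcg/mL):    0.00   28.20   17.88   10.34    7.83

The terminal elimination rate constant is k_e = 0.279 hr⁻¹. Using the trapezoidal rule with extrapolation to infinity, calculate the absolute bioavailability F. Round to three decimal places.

Trapezoidal AUC_0→7 (buccal film):
  [0→2]: (0.00+28.20)/2 × 2 = 28.2
  [2→4]: (28.20+17.88)/2 × 2 = 46.08
  [4→6]: (17.88+10.34)/2 × 2 = 28.22
  [6→7]: (10.34+7.83)/2 × 1 = 9.085
  Sum = 111.585 mcg/mL·hr
Tail: C_last/k_e = 7.83/0.279 = 28.065
AUC_0→∞ (buccal film) = 111.585 + 28.065 = 139.65 mcg/mL·hr
F = (AUC_ev/D_ev)/(AUC_iv/D_iv) = (139.65/250)/(233/250) = 0.5586/0.932 = 0.5994

F = 0.599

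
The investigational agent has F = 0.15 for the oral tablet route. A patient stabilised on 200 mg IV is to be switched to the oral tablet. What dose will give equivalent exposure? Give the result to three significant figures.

D_oral = 1330 mg

For equal systemic exposure: F × D_ev = D_iv
D_ev = D_iv / F = 200 / 0.15 = 1333.33 mg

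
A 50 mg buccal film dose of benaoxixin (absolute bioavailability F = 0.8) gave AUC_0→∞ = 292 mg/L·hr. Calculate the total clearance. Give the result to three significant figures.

CL = 0.137 L/hr

CL = F × Dose / AUC_0→∞
   = 0.8 × 50 / 292 = 0.136986 L/hr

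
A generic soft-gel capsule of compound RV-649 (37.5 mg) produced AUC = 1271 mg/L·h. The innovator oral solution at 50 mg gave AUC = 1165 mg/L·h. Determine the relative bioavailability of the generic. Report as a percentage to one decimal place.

F_rel = (AUC_test/D_test) / (AUC_ref/D_ref)
      = (1271/37.5) / (1165/50)
      = 33.8933 / 23.3 = 1.4546 = 145.46%

F_rel = 145.5%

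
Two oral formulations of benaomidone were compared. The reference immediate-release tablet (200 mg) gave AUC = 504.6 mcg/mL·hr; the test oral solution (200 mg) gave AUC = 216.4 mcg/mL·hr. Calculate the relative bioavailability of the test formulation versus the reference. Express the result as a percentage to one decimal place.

F_rel = (AUC_test/D_test) / (AUC_ref/D_ref)
      = (216.4/200) / (504.6/200)
      = 1.082 / 2.523 = 0.4289 = 42.89%

F_rel = 42.9%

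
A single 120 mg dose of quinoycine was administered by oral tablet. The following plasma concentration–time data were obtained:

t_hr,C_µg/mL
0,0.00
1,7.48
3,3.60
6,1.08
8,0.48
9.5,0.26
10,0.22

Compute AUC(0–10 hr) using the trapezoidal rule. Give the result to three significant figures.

Trapezoidal AUC_0→10:
  [0→1]: (0.00+7.48)/2 × 1 = 3.74
  [1→3]: (7.48+3.60)/2 × 2 = 11.08
  [3→6]: (3.60+1.08)/2 × 3 = 7.02
  [6→8]: (1.08+0.48)/2 × 2 = 1.56
  [8→9.5]: (0.48+0.26)/2 × 1.5 = 0.555
  [9.5→10]: (0.26+0.22)/2 × 0.5 = 0.12
  Sum = 24.075 µg/mL·hr

AUC = 24.1 µg/mL·hr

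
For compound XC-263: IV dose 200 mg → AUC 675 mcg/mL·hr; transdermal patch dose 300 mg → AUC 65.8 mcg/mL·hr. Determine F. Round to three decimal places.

F = 0.065

F = (AUC_ev / D_ev) / (AUC_iv / D_iv)
  = (65.8/300) / (675/200)
  = 0.219333 / 3.375 = 0.0650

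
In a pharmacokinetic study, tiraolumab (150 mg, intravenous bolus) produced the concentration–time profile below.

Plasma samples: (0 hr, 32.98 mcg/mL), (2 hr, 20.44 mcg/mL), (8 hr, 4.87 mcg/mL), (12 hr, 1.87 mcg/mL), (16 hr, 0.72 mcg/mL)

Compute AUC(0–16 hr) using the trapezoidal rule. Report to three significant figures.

Trapezoidal AUC_0→16:
  [0→2]: (32.98+20.44)/2 × 2 = 53.42
  [2→8]: (20.44+4.87)/2 × 6 = 75.93
  [8→12]: (4.87+1.87)/2 × 4 = 13.48
  [12→16]: (1.87+0.72)/2 × 4 = 5.18
  Sum = 148.01 mcg/mL·hr

AUC = 148 mcg/mL·hr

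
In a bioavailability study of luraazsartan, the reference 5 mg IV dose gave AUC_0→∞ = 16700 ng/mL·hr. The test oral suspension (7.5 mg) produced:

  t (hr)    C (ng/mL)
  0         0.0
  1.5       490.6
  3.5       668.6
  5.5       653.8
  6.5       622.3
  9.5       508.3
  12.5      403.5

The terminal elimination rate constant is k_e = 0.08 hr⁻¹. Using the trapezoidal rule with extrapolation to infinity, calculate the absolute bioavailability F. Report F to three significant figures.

Trapezoidal AUC_0→12.5 (oral suspension):
  [0→1.5]: (0.0+490.6)/2 × 1.5 = 367.95
  [1.5→3.5]: (490.6+668.6)/2 × 2 = 1159.2
  [3.5→5.5]: (668.6+653.8)/2 × 2 = 1322.4
  [5.5→6.5]: (653.8+622.3)/2 × 1 = 638.05
  [6.5→9.5]: (622.3+508.3)/2 × 3 = 1695.9
  [9.5→12.5]: (508.3+403.5)/2 × 3 = 1367.7
  Sum = 6551.2 ng/mL·hr
Tail: C_last/k_e = 403.5/0.08 = 5043.750
AUC_0→∞ (oral suspension) = 6551.2 + 5043.750 = 11594.95 ng/mL·hr
F = (AUC_ev/D_ev)/(AUC_iv/D_iv) = (11594.95/7.5)/(16700/5) = 1545.99/3340 = 0.4629

F = 0.463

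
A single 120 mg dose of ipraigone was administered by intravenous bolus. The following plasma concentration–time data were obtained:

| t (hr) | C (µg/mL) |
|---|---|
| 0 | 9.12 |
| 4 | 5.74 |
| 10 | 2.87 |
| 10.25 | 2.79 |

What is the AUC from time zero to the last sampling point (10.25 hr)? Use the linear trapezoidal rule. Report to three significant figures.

AUC = 56.3 µg/mL·hr

Trapezoidal AUC_0→10.25:
  [0→4]: (9.12+5.74)/2 × 4 = 29.72
  [4→10]: (5.74+2.87)/2 × 6 = 25.83
  [10→10.25]: (2.87+2.79)/2 × 0.25 = 0.7075
  Sum = 56.2575 µg/mL·hr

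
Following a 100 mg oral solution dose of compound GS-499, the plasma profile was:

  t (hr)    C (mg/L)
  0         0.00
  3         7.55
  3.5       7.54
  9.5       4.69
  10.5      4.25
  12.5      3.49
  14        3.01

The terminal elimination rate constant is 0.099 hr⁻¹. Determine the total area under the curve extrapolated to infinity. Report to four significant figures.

AUC = 99.28 mg/L·hr

Trapezoidal AUC_0→14:
  [0→3]: (0.00+7.55)/2 × 3 = 11.325
  [3→3.5]: (7.55+7.54)/2 × 0.5 = 3.7725
  [3.5→9.5]: (7.54+4.69)/2 × 6 = 36.69
  [9.5→10.5]: (4.69+4.25)/2 × 1 = 4.47
  [10.5→12.5]: (4.25+3.49)/2 × 2 = 7.74
  [12.5→14]: (3.49+3.01)/2 × 1.5 = 4.875
  Sum = 68.8725 mg/L·hr
Extrapolated tail: C_last / k_e = 3.01 / 0.099 = 30.404
AUC_0→∞ = 68.8725 + 30.404 = 99.2765 mg/L·hr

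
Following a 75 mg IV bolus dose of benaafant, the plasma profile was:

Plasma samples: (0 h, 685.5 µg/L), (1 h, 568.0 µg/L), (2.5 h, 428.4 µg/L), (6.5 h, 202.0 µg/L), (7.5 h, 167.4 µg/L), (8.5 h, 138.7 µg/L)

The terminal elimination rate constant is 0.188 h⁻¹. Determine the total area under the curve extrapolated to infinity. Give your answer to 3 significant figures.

Trapezoidal AUC_0→8.5:
  [0→1]: (685.5+568.0)/2 × 1 = 626.75
  [1→2.5]: (568.0+428.4)/2 × 1.5 = 747.3
  [2.5→6.5]: (428.4+202.0)/2 × 4 = 1260.8
  [6.5→7.5]: (202.0+167.4)/2 × 1 = 184.7
  [7.5→8.5]: (167.4+138.7)/2 × 1 = 153.05
  Sum = 2972.6 µg/L·h
Extrapolated tail: C_last / k_e = 138.7 / 0.188 = 737.766
AUC_0→∞ = 2972.6 + 737.766 = 3710.366 µg/L·h

AUC = 3710 µg/L·h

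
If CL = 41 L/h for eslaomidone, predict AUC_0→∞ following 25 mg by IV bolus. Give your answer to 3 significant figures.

AUC = 0.610 mg/L·h

AUC_0→∞ = Dose_iv / CL
        = 25 / 41 = 0.609756 mg/L·h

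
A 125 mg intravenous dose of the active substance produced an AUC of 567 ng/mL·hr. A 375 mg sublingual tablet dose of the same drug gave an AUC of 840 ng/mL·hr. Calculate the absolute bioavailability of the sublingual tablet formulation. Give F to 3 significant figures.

F = (AUC_ev / D_ev) / (AUC_iv / D_iv)
  = (840/375) / (567/125)
  = 2.24 / 4.536 = 0.4938

F = 0.494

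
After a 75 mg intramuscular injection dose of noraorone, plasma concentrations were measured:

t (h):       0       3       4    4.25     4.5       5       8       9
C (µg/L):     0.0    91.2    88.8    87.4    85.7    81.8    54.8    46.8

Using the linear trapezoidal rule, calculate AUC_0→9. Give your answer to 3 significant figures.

Trapezoidal AUC_0→9:
  [0→3]: (0.0+91.2)/2 × 3 = 136.8
  [3→4]: (91.2+88.8)/2 × 1 = 90.0
  [4→4.25]: (88.8+87.4)/2 × 0.25 = 22.025
  [4.25→4.5]: (87.4+85.7)/2 × 0.25 = 21.6375
  [4.5→5]: (85.7+81.8)/2 × 0.5 = 41.875
  [5→8]: (81.8+54.8)/2 × 3 = 204.9
  [8→9]: (54.8+46.8)/2 × 1 = 50.8
  Sum = 568.0375 µg/L·h

AUC = 568 µg/L·h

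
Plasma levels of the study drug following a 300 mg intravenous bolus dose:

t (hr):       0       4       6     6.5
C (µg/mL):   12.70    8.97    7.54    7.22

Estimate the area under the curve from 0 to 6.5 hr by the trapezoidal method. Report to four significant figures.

AUC = 63.54 µg/mL·hr

Trapezoidal AUC_0→6.5:
  [0→4]: (12.70+8.97)/2 × 4 = 43.34
  [4→6]: (8.97+7.54)/2 × 2 = 16.51
  [6→6.5]: (7.54+7.22)/2 × 0.5 = 3.69
  Sum = 63.54 µg/mL·hr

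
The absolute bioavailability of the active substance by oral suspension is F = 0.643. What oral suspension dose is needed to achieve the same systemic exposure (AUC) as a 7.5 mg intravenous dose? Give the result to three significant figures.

D_oral = 11.7 mg

For equal systemic exposure: F × D_ev = D_iv
D_ev = D_iv / F = 7.5 / 0.643 = 11.6641 mg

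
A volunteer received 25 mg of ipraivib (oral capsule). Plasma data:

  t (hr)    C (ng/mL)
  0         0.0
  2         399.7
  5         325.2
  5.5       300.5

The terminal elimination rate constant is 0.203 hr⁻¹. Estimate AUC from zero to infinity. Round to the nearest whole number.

Trapezoidal AUC_0→5.5:
  [0→2]: (0.0+399.7)/2 × 2 = 399.7
  [2→5]: (399.7+325.2)/2 × 3 = 1087.35
  [5→5.5]: (325.2+300.5)/2 × 0.5 = 156.425
  Sum = 1643.475 ng/mL·hr
Extrapolated tail: C_last / k_e = 300.5 / 0.203 = 1480.296
AUC_0→∞ = 1643.475 + 1480.296 = 3123.771 ng/mL·hr

AUC = 3124 ng/mL·hr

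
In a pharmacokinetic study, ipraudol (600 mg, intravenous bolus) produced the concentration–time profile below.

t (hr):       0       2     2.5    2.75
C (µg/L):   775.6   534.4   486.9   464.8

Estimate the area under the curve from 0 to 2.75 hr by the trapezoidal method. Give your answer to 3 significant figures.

Trapezoidal AUC_0→2.75:
  [0→2]: (775.6+534.4)/2 × 2 = 1310.0
  [2→2.5]: (534.4+486.9)/2 × 0.5 = 255.325
  [2.5→2.75]: (486.9+464.8)/2 × 0.25 = 118.9625
  Sum = 1684.2875 µg/L·hr

AUC = 1680 µg/L·hr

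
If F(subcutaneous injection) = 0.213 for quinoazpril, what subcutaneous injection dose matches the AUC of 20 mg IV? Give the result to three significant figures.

For equal systemic exposure: F × D_ev = D_iv
D_ev = D_iv / F = 20 / 0.213 = 93.8967 mg

D_subcutaneous = 93.9 mg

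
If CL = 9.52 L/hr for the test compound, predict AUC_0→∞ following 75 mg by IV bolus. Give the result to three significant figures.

AUC = 7.88 mg/L·hr

AUC_0→∞ = Dose_iv / CL
        = 75 / 9.52 = 7.87815 mg/L·hr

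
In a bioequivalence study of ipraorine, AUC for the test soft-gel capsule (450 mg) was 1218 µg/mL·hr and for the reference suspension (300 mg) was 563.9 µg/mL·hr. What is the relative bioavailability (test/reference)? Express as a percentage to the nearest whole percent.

F_rel = 144%

F_rel = (AUC_test/D_test) / (AUC_ref/D_ref)
      = (1218/450) / (563.9/300)
      = 2.70667 / 1.87967 = 1.4400 = 144.00%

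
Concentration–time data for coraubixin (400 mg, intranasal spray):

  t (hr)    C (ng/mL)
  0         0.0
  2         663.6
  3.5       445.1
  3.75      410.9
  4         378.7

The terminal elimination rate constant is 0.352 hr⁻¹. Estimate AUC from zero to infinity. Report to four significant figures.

Trapezoidal AUC_0→4:
  [0→2]: (0.0+663.6)/2 × 2 = 663.6
  [2→3.5]: (663.6+445.1)/2 × 1.5 = 831.525
  [3.5→3.75]: (445.1+410.9)/2 × 0.25 = 107.0
  [3.75→4]: (410.9+378.7)/2 × 0.25 = 98.7
  Sum = 1700.825 ng/mL·hr
Extrapolated tail: C_last / k_e = 378.7 / 0.352 = 1075.852
AUC_0→∞ = 1700.825 + 1075.852 = 2776.677 ng/mL·hr

AUC = 2777 ng/mL·hr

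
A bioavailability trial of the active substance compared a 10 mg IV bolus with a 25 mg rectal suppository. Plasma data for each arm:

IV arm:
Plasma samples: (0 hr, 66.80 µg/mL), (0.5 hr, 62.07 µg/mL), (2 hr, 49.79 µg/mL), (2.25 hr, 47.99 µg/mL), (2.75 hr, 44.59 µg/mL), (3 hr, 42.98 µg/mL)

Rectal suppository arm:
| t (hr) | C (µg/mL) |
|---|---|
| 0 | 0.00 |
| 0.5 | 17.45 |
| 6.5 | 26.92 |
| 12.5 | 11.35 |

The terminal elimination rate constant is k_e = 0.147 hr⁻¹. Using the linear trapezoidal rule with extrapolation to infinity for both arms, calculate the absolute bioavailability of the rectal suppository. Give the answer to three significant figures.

Trapezoidal AUC_0→3 (IV):
  [0→0.5]: (66.80+62.07)/2 × 0.5 = 32.2175
  [0.5→2]: (62.07+49.79)/2 × 1.5 = 83.895
  [2→2.25]: (49.79+47.99)/2 × 0.25 = 12.2225
  [2.25→2.75]: (47.99+44.59)/2 × 0.5 = 23.145
  [2.75→3]: (44.59+42.98)/2 × 0.25 = 10.94625
  Sum = 162.42625 µg/mL·hr
IV tail: 42.98/0.147 = 292.381; AUC_iv,0→∞ = 162.42625 + 292.381 = 454.80725 µg/mL·hr
Trapezoidal AUC_0→12.5 (rectal suppository):
  [0→0.5]: (0.00+17.45)/2 × 0.5 = 4.3625
  [0.5→6.5]: (17.45+26.92)/2 × 6 = 133.11
  [6.5→12.5]: (26.92+11.35)/2 × 6 = 114.81
  Sum = 252.2825 µg/mL·hr
rectal suppository tail: 11.35/0.147 = 77.211; AUC_ev,0→∞ = 252.2825 + 77.211 = 329.4935 µg/mL·hr
F = (AUC_ev/D_ev)/(AUC_iv/D_iv) = (329.4935/25)/(454.80725/10) = 13.17974/45.480725 = 0.2898

F = 0.290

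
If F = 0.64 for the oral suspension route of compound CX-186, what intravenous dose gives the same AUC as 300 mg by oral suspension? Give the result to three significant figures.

Systemic exposure from an extravascular dose = F × D_ev, so the equivalent IV dose is F × D_ev.
D_iv = F × D_ev = 0.64 × 300 = 192 mg

D_iv = 192 mg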